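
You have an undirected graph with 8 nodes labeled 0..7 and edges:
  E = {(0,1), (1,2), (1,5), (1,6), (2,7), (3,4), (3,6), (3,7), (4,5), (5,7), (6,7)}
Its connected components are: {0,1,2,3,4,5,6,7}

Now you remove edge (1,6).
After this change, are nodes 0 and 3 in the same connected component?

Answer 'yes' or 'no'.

Answer: yes

Derivation:
Initial components: {0,1,2,3,4,5,6,7}
Removing edge (1,6): not a bridge — component count unchanged at 1.
New components: {0,1,2,3,4,5,6,7}
Are 0 and 3 in the same component? yes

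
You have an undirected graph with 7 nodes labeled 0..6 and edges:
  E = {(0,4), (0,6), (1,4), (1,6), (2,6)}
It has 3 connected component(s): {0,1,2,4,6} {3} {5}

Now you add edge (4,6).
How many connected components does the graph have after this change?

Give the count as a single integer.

Initial component count: 3
Add (4,6): endpoints already in same component. Count unchanged: 3.
New component count: 3

Answer: 3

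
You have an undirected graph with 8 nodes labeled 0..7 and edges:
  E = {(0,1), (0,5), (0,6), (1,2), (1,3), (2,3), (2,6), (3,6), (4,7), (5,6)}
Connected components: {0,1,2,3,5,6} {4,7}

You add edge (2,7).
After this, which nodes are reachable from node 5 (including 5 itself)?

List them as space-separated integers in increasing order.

Before: nodes reachable from 5: {0,1,2,3,5,6}
Adding (2,7): merges 5's component with another. Reachability grows.
After: nodes reachable from 5: {0,1,2,3,4,5,6,7}

Answer: 0 1 2 3 4 5 6 7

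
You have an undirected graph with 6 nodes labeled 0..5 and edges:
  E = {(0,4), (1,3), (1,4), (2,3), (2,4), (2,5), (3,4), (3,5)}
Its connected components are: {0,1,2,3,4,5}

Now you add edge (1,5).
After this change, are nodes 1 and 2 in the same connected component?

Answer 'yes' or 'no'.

Initial components: {0,1,2,3,4,5}
Adding edge (1,5): both already in same component {0,1,2,3,4,5}. No change.
New components: {0,1,2,3,4,5}
Are 1 and 2 in the same component? yes

Answer: yes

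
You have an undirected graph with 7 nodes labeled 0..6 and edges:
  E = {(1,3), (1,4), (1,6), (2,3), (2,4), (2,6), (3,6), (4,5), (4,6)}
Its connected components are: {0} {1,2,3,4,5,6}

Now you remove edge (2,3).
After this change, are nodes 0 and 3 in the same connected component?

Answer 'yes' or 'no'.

Initial components: {0} {1,2,3,4,5,6}
Removing edge (2,3): not a bridge — component count unchanged at 2.
New components: {0} {1,2,3,4,5,6}
Are 0 and 3 in the same component? no

Answer: no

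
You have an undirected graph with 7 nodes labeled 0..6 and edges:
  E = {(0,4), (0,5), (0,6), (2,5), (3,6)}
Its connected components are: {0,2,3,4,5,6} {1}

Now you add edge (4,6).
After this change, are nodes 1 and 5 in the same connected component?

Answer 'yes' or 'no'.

Answer: no

Derivation:
Initial components: {0,2,3,4,5,6} {1}
Adding edge (4,6): both already in same component {0,2,3,4,5,6}. No change.
New components: {0,2,3,4,5,6} {1}
Are 1 and 5 in the same component? no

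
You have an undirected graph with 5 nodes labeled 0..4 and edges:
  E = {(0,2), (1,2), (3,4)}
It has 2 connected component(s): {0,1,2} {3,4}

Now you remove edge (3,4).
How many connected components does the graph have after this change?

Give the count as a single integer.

Initial component count: 2
Remove (3,4): it was a bridge. Count increases: 2 -> 3.
  After removal, components: {0,1,2} {3} {4}
New component count: 3

Answer: 3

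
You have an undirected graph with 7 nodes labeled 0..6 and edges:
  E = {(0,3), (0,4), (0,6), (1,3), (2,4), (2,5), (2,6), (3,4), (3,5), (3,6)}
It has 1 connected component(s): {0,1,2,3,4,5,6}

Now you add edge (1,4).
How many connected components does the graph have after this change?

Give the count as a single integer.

Answer: 1

Derivation:
Initial component count: 1
Add (1,4): endpoints already in same component. Count unchanged: 1.
New component count: 1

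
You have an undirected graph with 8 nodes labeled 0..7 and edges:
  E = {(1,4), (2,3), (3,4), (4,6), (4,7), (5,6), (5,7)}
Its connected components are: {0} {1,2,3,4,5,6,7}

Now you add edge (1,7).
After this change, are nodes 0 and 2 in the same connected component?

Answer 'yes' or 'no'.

Initial components: {0} {1,2,3,4,5,6,7}
Adding edge (1,7): both already in same component {1,2,3,4,5,6,7}. No change.
New components: {0} {1,2,3,4,5,6,7}
Are 0 and 2 in the same component? no

Answer: no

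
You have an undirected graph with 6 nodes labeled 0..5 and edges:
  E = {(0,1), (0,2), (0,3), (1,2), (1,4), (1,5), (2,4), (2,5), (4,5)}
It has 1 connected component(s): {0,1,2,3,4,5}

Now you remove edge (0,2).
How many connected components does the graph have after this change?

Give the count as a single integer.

Initial component count: 1
Remove (0,2): not a bridge. Count unchanged: 1.
  After removal, components: {0,1,2,3,4,5}
New component count: 1

Answer: 1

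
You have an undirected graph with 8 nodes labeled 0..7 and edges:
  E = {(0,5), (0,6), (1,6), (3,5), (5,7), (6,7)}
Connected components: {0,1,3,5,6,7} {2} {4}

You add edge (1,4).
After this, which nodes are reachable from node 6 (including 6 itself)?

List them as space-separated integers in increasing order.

Before: nodes reachable from 6: {0,1,3,5,6,7}
Adding (1,4): merges 6's component with another. Reachability grows.
After: nodes reachable from 6: {0,1,3,4,5,6,7}

Answer: 0 1 3 4 5 6 7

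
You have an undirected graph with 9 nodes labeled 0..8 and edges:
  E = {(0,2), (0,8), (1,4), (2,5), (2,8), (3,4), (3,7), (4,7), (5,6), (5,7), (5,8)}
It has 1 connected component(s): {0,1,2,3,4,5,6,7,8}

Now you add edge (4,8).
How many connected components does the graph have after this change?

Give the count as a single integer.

Answer: 1

Derivation:
Initial component count: 1
Add (4,8): endpoints already in same component. Count unchanged: 1.
New component count: 1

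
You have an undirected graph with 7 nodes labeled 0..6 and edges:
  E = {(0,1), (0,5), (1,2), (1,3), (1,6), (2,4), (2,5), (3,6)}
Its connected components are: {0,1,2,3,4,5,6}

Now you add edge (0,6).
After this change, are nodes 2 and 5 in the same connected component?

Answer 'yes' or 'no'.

Initial components: {0,1,2,3,4,5,6}
Adding edge (0,6): both already in same component {0,1,2,3,4,5,6}. No change.
New components: {0,1,2,3,4,5,6}
Are 2 and 5 in the same component? yes

Answer: yes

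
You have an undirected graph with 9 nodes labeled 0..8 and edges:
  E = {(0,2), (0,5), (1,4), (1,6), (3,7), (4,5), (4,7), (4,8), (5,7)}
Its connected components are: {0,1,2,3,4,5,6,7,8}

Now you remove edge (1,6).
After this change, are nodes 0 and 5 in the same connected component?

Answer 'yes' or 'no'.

Answer: yes

Derivation:
Initial components: {0,1,2,3,4,5,6,7,8}
Removing edge (1,6): it was a bridge — component count 1 -> 2.
New components: {0,1,2,3,4,5,7,8} {6}
Are 0 and 5 in the same component? yes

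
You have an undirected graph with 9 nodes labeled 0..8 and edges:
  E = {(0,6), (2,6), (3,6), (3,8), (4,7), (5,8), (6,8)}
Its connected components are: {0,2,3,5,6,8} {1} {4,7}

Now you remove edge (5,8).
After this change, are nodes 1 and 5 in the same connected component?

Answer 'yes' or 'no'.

Initial components: {0,2,3,5,6,8} {1} {4,7}
Removing edge (5,8): it was a bridge — component count 3 -> 4.
New components: {0,2,3,6,8} {1} {4,7} {5}
Are 1 and 5 in the same component? no

Answer: no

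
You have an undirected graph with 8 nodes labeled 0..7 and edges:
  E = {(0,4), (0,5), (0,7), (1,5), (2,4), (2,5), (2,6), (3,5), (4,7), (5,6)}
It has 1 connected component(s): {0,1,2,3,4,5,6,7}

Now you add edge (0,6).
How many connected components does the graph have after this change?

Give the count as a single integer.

Initial component count: 1
Add (0,6): endpoints already in same component. Count unchanged: 1.
New component count: 1

Answer: 1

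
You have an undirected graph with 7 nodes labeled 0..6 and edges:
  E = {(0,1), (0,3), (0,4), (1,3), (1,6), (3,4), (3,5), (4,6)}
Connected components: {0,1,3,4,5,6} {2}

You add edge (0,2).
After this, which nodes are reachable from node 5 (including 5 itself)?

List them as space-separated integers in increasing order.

Answer: 0 1 2 3 4 5 6

Derivation:
Before: nodes reachable from 5: {0,1,3,4,5,6}
Adding (0,2): merges 5's component with another. Reachability grows.
After: nodes reachable from 5: {0,1,2,3,4,5,6}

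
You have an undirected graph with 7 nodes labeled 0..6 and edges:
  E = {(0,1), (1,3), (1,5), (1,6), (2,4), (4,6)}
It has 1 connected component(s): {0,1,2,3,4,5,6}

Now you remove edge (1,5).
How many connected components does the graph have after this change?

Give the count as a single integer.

Answer: 2

Derivation:
Initial component count: 1
Remove (1,5): it was a bridge. Count increases: 1 -> 2.
  After removal, components: {0,1,2,3,4,6} {5}
New component count: 2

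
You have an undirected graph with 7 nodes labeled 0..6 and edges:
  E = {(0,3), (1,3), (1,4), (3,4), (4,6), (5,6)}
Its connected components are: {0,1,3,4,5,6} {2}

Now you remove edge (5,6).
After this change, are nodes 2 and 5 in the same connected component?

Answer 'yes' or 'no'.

Initial components: {0,1,3,4,5,6} {2}
Removing edge (5,6): it was a bridge — component count 2 -> 3.
New components: {0,1,3,4,6} {2} {5}
Are 2 and 5 in the same component? no

Answer: no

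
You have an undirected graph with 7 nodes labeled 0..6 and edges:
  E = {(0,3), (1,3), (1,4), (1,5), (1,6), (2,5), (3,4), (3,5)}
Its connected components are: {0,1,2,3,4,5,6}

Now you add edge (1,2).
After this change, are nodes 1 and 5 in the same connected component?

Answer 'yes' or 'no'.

Answer: yes

Derivation:
Initial components: {0,1,2,3,4,5,6}
Adding edge (1,2): both already in same component {0,1,2,3,4,5,6}. No change.
New components: {0,1,2,3,4,5,6}
Are 1 and 5 in the same component? yes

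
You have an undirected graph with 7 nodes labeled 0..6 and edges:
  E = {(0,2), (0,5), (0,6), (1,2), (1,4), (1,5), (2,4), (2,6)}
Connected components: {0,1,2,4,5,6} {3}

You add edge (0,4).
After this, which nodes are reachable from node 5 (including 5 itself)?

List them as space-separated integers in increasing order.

Answer: 0 1 2 4 5 6

Derivation:
Before: nodes reachable from 5: {0,1,2,4,5,6}
Adding (0,4): both endpoints already in same component. Reachability from 5 unchanged.
After: nodes reachable from 5: {0,1,2,4,5,6}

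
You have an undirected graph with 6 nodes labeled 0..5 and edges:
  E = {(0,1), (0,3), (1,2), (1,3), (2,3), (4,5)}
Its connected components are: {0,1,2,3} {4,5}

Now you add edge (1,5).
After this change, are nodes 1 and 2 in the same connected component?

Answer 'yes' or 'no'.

Initial components: {0,1,2,3} {4,5}
Adding edge (1,5): merges {0,1,2,3} and {4,5}.
New components: {0,1,2,3,4,5}
Are 1 and 2 in the same component? yes

Answer: yes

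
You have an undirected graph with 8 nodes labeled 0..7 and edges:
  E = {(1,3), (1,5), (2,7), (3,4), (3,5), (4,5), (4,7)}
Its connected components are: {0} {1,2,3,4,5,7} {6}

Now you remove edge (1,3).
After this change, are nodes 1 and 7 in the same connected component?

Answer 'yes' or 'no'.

Answer: yes

Derivation:
Initial components: {0} {1,2,3,4,5,7} {6}
Removing edge (1,3): not a bridge — component count unchanged at 3.
New components: {0} {1,2,3,4,5,7} {6}
Are 1 and 7 in the same component? yes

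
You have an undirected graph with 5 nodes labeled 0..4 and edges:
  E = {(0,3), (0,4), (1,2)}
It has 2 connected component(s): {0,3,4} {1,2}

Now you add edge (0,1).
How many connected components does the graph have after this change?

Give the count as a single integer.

Answer: 1

Derivation:
Initial component count: 2
Add (0,1): merges two components. Count decreases: 2 -> 1.
New component count: 1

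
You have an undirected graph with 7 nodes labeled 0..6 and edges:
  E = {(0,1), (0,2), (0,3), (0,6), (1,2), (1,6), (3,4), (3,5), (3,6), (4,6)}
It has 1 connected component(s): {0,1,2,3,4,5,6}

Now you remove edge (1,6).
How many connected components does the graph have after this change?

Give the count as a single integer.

Answer: 1

Derivation:
Initial component count: 1
Remove (1,6): not a bridge. Count unchanged: 1.
  After removal, components: {0,1,2,3,4,5,6}
New component count: 1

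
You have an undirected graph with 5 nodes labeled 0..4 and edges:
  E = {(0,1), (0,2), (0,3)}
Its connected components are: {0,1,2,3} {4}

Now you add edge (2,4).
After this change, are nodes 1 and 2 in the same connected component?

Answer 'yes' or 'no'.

Initial components: {0,1,2,3} {4}
Adding edge (2,4): merges {0,1,2,3} and {4}.
New components: {0,1,2,3,4}
Are 1 and 2 in the same component? yes

Answer: yes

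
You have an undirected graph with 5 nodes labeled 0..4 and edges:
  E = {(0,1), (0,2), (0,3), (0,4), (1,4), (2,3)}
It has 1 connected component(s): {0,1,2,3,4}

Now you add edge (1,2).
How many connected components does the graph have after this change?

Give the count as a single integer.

Answer: 1

Derivation:
Initial component count: 1
Add (1,2): endpoints already in same component. Count unchanged: 1.
New component count: 1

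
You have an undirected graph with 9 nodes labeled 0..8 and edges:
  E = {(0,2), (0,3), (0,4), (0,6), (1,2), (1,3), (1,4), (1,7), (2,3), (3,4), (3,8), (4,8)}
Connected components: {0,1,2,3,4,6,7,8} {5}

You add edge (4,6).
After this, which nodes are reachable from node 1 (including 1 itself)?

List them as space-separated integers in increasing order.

Answer: 0 1 2 3 4 6 7 8

Derivation:
Before: nodes reachable from 1: {0,1,2,3,4,6,7,8}
Adding (4,6): both endpoints already in same component. Reachability from 1 unchanged.
After: nodes reachable from 1: {0,1,2,3,4,6,7,8}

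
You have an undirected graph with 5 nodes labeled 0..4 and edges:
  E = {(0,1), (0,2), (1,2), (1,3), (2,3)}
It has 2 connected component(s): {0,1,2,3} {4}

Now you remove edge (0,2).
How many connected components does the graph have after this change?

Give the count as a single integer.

Initial component count: 2
Remove (0,2): not a bridge. Count unchanged: 2.
  After removal, components: {0,1,2,3} {4}
New component count: 2

Answer: 2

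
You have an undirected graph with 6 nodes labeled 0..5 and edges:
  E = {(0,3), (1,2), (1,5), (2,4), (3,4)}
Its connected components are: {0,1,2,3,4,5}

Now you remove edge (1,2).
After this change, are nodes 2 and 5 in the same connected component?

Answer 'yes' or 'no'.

Initial components: {0,1,2,3,4,5}
Removing edge (1,2): it was a bridge — component count 1 -> 2.
New components: {0,2,3,4} {1,5}
Are 2 and 5 in the same component? no

Answer: no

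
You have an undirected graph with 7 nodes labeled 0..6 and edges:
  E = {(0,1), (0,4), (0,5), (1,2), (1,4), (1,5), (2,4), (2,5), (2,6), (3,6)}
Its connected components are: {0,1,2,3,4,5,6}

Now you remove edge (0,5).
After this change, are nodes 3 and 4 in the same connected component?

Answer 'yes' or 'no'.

Answer: yes

Derivation:
Initial components: {0,1,2,3,4,5,6}
Removing edge (0,5): not a bridge — component count unchanged at 1.
New components: {0,1,2,3,4,5,6}
Are 3 and 4 in the same component? yes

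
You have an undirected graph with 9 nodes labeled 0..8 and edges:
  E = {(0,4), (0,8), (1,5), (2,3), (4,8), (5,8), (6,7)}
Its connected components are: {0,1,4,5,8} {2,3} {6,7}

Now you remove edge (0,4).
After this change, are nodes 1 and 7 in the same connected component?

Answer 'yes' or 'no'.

Initial components: {0,1,4,5,8} {2,3} {6,7}
Removing edge (0,4): not a bridge — component count unchanged at 3.
New components: {0,1,4,5,8} {2,3} {6,7}
Are 1 and 7 in the same component? no

Answer: no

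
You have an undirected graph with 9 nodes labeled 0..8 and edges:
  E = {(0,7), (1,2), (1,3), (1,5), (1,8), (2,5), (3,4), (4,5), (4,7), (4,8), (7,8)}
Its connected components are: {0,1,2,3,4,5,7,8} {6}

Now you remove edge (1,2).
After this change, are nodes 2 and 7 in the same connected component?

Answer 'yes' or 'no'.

Initial components: {0,1,2,3,4,5,7,8} {6}
Removing edge (1,2): not a bridge — component count unchanged at 2.
New components: {0,1,2,3,4,5,7,8} {6}
Are 2 and 7 in the same component? yes

Answer: yes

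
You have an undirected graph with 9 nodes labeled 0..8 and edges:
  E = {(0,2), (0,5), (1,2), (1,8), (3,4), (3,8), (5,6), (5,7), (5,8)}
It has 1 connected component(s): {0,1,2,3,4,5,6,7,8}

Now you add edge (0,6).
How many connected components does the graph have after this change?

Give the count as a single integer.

Answer: 1

Derivation:
Initial component count: 1
Add (0,6): endpoints already in same component. Count unchanged: 1.
New component count: 1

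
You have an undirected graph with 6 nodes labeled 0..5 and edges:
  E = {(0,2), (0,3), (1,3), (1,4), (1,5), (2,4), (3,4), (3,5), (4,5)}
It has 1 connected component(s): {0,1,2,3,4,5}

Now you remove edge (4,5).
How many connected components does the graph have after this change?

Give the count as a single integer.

Initial component count: 1
Remove (4,5): not a bridge. Count unchanged: 1.
  After removal, components: {0,1,2,3,4,5}
New component count: 1

Answer: 1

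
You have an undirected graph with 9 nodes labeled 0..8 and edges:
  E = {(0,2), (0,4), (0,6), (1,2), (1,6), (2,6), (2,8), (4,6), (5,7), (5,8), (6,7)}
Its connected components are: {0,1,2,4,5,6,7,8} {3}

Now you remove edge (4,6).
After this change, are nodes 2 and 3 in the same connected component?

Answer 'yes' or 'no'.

Initial components: {0,1,2,4,5,6,7,8} {3}
Removing edge (4,6): not a bridge — component count unchanged at 2.
New components: {0,1,2,4,5,6,7,8} {3}
Are 2 and 3 in the same component? no

Answer: no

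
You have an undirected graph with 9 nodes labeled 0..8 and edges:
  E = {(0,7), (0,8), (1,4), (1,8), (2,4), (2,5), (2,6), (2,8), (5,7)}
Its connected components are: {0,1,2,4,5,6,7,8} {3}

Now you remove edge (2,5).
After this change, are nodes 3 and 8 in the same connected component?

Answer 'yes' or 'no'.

Answer: no

Derivation:
Initial components: {0,1,2,4,5,6,7,8} {3}
Removing edge (2,5): not a bridge — component count unchanged at 2.
New components: {0,1,2,4,5,6,7,8} {3}
Are 3 and 8 in the same component? no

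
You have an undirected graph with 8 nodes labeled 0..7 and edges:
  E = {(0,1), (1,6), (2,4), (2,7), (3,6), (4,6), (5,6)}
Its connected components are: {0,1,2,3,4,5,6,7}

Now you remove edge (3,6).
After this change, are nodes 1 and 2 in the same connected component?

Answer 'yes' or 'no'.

Initial components: {0,1,2,3,4,5,6,7}
Removing edge (3,6): it was a bridge — component count 1 -> 2.
New components: {0,1,2,4,5,6,7} {3}
Are 1 and 2 in the same component? yes

Answer: yes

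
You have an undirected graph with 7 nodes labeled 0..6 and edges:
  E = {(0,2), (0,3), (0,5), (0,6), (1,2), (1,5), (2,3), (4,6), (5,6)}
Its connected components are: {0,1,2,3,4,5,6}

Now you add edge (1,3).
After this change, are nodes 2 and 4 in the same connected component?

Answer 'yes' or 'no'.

Initial components: {0,1,2,3,4,5,6}
Adding edge (1,3): both already in same component {0,1,2,3,4,5,6}. No change.
New components: {0,1,2,3,4,5,6}
Are 2 and 4 in the same component? yes

Answer: yes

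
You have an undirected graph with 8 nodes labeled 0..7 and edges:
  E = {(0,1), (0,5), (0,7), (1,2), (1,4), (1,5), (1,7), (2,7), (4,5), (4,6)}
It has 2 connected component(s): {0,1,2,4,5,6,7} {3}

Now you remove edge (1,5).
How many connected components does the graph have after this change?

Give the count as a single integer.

Answer: 2

Derivation:
Initial component count: 2
Remove (1,5): not a bridge. Count unchanged: 2.
  After removal, components: {0,1,2,4,5,6,7} {3}
New component count: 2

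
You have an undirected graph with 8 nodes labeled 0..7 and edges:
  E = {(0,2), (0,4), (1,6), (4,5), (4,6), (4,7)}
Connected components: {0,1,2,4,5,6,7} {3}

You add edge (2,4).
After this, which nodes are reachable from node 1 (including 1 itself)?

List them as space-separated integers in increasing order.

Before: nodes reachable from 1: {0,1,2,4,5,6,7}
Adding (2,4): both endpoints already in same component. Reachability from 1 unchanged.
After: nodes reachable from 1: {0,1,2,4,5,6,7}

Answer: 0 1 2 4 5 6 7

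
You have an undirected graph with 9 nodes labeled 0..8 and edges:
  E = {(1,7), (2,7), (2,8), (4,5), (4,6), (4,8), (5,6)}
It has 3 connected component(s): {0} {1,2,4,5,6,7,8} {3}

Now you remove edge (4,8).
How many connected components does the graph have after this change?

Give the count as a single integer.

Initial component count: 3
Remove (4,8): it was a bridge. Count increases: 3 -> 4.
  After removal, components: {0} {1,2,7,8} {3} {4,5,6}
New component count: 4

Answer: 4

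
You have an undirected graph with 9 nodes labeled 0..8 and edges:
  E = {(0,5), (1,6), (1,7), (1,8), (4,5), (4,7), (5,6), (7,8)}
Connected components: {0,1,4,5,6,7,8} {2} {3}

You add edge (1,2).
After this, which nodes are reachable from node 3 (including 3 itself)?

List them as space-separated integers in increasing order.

Before: nodes reachable from 3: {3}
Adding (1,2): merges two components, but neither contains 3. Reachability from 3 unchanged.
After: nodes reachable from 3: {3}

Answer: 3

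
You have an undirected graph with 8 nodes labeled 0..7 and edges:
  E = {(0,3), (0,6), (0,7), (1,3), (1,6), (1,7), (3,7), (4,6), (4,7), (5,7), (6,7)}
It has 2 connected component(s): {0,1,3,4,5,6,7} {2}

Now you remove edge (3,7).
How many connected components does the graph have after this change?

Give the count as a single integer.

Initial component count: 2
Remove (3,7): not a bridge. Count unchanged: 2.
  After removal, components: {0,1,3,4,5,6,7} {2}
New component count: 2

Answer: 2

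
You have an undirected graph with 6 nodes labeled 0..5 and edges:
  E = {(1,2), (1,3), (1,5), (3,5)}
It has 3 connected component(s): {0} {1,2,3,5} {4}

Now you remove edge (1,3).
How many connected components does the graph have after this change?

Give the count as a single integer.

Initial component count: 3
Remove (1,3): not a bridge. Count unchanged: 3.
  After removal, components: {0} {1,2,3,5} {4}
New component count: 3

Answer: 3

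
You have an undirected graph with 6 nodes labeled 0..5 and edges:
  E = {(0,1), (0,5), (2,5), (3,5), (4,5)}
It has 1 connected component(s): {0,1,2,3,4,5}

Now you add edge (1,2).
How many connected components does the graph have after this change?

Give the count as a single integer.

Initial component count: 1
Add (1,2): endpoints already in same component. Count unchanged: 1.
New component count: 1

Answer: 1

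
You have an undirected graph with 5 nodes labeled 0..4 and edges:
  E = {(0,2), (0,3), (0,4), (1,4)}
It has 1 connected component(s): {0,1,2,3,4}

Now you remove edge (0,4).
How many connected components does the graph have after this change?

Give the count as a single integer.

Answer: 2

Derivation:
Initial component count: 1
Remove (0,4): it was a bridge. Count increases: 1 -> 2.
  After removal, components: {0,2,3} {1,4}
New component count: 2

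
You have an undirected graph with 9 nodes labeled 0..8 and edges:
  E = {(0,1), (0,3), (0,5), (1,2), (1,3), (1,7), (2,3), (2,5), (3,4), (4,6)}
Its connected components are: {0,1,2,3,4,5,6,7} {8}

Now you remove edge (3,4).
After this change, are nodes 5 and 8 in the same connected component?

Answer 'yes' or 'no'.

Initial components: {0,1,2,3,4,5,6,7} {8}
Removing edge (3,4): it was a bridge — component count 2 -> 3.
New components: {0,1,2,3,5,7} {4,6} {8}
Are 5 and 8 in the same component? no

Answer: no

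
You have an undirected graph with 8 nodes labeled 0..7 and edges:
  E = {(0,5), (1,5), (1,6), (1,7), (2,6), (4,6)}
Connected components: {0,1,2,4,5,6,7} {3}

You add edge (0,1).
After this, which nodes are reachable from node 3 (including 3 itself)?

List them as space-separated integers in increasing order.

Before: nodes reachable from 3: {3}
Adding (0,1): both endpoints already in same component. Reachability from 3 unchanged.
After: nodes reachable from 3: {3}

Answer: 3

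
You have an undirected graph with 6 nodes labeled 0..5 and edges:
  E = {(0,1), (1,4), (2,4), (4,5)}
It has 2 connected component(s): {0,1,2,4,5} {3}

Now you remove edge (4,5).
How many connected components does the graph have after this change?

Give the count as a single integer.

Answer: 3

Derivation:
Initial component count: 2
Remove (4,5): it was a bridge. Count increases: 2 -> 3.
  After removal, components: {0,1,2,4} {3} {5}
New component count: 3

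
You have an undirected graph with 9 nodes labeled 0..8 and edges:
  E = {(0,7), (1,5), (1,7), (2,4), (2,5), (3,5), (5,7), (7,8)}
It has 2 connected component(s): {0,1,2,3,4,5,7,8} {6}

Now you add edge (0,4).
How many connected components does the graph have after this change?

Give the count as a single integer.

Answer: 2

Derivation:
Initial component count: 2
Add (0,4): endpoints already in same component. Count unchanged: 2.
New component count: 2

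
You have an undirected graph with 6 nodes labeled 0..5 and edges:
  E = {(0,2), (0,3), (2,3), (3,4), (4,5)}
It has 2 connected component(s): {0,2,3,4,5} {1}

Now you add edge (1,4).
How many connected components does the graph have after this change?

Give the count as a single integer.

Initial component count: 2
Add (1,4): merges two components. Count decreases: 2 -> 1.
New component count: 1

Answer: 1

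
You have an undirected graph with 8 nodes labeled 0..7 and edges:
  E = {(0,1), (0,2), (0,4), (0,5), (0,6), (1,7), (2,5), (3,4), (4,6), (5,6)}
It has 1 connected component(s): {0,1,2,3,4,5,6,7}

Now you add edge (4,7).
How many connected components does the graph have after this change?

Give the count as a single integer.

Answer: 1

Derivation:
Initial component count: 1
Add (4,7): endpoints already in same component. Count unchanged: 1.
New component count: 1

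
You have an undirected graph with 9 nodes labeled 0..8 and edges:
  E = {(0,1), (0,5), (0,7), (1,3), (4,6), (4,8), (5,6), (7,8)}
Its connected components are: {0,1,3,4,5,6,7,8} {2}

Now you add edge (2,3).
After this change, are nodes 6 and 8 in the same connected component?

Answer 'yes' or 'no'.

Initial components: {0,1,3,4,5,6,7,8} {2}
Adding edge (2,3): merges {2} and {0,1,3,4,5,6,7,8}.
New components: {0,1,2,3,4,5,6,7,8}
Are 6 and 8 in the same component? yes

Answer: yes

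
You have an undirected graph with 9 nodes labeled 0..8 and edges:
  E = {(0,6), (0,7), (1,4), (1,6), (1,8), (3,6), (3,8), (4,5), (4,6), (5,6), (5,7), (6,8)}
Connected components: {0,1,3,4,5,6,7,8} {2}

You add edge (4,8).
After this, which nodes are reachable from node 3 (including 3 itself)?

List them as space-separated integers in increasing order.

Answer: 0 1 3 4 5 6 7 8

Derivation:
Before: nodes reachable from 3: {0,1,3,4,5,6,7,8}
Adding (4,8): both endpoints already in same component. Reachability from 3 unchanged.
After: nodes reachable from 3: {0,1,3,4,5,6,7,8}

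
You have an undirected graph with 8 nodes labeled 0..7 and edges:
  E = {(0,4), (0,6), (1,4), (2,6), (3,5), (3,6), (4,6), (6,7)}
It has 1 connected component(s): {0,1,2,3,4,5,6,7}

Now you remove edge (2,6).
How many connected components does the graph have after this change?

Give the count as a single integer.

Answer: 2

Derivation:
Initial component count: 1
Remove (2,6): it was a bridge. Count increases: 1 -> 2.
  After removal, components: {0,1,3,4,5,6,7} {2}
New component count: 2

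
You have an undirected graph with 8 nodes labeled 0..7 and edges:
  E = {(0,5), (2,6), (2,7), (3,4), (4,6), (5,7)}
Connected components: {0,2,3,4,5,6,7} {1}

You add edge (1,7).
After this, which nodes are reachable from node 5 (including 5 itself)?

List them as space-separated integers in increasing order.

Answer: 0 1 2 3 4 5 6 7

Derivation:
Before: nodes reachable from 5: {0,2,3,4,5,6,7}
Adding (1,7): merges 5's component with another. Reachability grows.
After: nodes reachable from 5: {0,1,2,3,4,5,6,7}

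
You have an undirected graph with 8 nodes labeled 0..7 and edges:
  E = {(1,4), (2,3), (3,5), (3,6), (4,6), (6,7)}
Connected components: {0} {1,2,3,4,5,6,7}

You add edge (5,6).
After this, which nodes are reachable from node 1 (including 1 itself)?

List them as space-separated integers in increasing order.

Answer: 1 2 3 4 5 6 7

Derivation:
Before: nodes reachable from 1: {1,2,3,4,5,6,7}
Adding (5,6): both endpoints already in same component. Reachability from 1 unchanged.
After: nodes reachable from 1: {1,2,3,4,5,6,7}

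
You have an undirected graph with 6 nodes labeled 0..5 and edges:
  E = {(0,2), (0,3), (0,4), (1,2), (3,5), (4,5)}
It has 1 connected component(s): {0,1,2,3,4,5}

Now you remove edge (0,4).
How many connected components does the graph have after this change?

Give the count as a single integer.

Initial component count: 1
Remove (0,4): not a bridge. Count unchanged: 1.
  After removal, components: {0,1,2,3,4,5}
New component count: 1

Answer: 1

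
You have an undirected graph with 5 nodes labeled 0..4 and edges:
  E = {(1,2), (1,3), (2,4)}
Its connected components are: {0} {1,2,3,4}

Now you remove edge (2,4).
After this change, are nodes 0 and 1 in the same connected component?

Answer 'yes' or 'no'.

Answer: no

Derivation:
Initial components: {0} {1,2,3,4}
Removing edge (2,4): it was a bridge — component count 2 -> 3.
New components: {0} {1,2,3} {4}
Are 0 and 1 in the same component? no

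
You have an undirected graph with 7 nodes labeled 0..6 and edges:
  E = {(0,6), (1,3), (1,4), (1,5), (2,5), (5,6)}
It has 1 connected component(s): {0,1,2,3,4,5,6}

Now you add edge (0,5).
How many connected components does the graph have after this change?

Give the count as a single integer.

Answer: 1

Derivation:
Initial component count: 1
Add (0,5): endpoints already in same component. Count unchanged: 1.
New component count: 1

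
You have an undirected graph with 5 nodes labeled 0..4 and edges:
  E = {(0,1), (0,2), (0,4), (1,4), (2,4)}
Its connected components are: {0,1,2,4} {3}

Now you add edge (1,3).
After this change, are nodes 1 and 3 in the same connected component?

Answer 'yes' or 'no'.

Initial components: {0,1,2,4} {3}
Adding edge (1,3): merges {0,1,2,4} and {3}.
New components: {0,1,2,3,4}
Are 1 and 3 in the same component? yes

Answer: yes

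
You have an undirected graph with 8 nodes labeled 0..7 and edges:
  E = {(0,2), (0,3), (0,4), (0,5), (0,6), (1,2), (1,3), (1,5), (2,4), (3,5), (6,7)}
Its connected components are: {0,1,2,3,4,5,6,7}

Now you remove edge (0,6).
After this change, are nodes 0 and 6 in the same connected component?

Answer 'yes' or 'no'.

Answer: no

Derivation:
Initial components: {0,1,2,3,4,5,6,7}
Removing edge (0,6): it was a bridge — component count 1 -> 2.
New components: {0,1,2,3,4,5} {6,7}
Are 0 and 6 in the same component? no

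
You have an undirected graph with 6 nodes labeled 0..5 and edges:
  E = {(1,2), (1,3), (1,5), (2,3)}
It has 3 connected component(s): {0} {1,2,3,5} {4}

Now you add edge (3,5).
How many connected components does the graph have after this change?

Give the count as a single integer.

Initial component count: 3
Add (3,5): endpoints already in same component. Count unchanged: 3.
New component count: 3

Answer: 3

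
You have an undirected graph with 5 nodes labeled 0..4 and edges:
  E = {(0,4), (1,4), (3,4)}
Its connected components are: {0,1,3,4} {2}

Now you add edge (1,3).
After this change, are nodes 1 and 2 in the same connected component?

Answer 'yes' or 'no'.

Answer: no

Derivation:
Initial components: {0,1,3,4} {2}
Adding edge (1,3): both already in same component {0,1,3,4}. No change.
New components: {0,1,3,4} {2}
Are 1 and 2 in the same component? no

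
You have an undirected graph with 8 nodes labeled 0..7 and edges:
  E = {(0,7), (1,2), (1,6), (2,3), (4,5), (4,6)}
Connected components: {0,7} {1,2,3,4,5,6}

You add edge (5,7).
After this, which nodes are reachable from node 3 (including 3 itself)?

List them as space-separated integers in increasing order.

Answer: 0 1 2 3 4 5 6 7

Derivation:
Before: nodes reachable from 3: {1,2,3,4,5,6}
Adding (5,7): merges 3's component with another. Reachability grows.
After: nodes reachable from 3: {0,1,2,3,4,5,6,7}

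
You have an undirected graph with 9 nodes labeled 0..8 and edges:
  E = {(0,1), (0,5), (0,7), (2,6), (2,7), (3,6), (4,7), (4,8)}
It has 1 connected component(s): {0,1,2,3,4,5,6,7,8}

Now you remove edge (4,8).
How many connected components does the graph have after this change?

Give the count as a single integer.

Answer: 2

Derivation:
Initial component count: 1
Remove (4,8): it was a bridge. Count increases: 1 -> 2.
  After removal, components: {0,1,2,3,4,5,6,7} {8}
New component count: 2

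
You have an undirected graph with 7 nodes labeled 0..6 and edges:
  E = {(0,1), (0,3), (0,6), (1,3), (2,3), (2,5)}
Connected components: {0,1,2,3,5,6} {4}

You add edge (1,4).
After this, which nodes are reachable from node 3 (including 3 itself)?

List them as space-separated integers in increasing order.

Before: nodes reachable from 3: {0,1,2,3,5,6}
Adding (1,4): merges 3's component with another. Reachability grows.
After: nodes reachable from 3: {0,1,2,3,4,5,6}

Answer: 0 1 2 3 4 5 6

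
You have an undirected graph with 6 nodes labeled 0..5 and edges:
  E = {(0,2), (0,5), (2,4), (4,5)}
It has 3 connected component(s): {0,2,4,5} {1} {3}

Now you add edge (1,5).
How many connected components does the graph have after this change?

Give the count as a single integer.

Answer: 2

Derivation:
Initial component count: 3
Add (1,5): merges two components. Count decreases: 3 -> 2.
New component count: 2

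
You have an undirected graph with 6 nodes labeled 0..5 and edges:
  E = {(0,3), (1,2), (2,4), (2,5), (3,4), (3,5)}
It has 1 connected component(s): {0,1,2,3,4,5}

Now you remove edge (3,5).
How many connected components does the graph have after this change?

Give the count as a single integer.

Initial component count: 1
Remove (3,5): not a bridge. Count unchanged: 1.
  After removal, components: {0,1,2,3,4,5}
New component count: 1

Answer: 1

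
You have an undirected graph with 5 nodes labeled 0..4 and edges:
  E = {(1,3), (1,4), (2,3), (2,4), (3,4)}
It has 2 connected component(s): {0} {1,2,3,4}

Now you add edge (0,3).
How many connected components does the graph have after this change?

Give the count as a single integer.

Answer: 1

Derivation:
Initial component count: 2
Add (0,3): merges two components. Count decreases: 2 -> 1.
New component count: 1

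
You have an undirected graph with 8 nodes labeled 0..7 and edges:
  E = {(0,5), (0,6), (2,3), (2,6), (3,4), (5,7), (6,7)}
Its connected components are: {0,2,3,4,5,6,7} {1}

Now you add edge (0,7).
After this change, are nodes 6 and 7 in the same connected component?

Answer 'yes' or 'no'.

Answer: yes

Derivation:
Initial components: {0,2,3,4,5,6,7} {1}
Adding edge (0,7): both already in same component {0,2,3,4,5,6,7}. No change.
New components: {0,2,3,4,5,6,7} {1}
Are 6 and 7 in the same component? yes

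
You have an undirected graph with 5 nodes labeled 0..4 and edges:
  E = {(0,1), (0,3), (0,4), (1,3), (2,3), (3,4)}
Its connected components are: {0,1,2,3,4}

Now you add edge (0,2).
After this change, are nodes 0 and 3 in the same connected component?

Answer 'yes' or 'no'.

Initial components: {0,1,2,3,4}
Adding edge (0,2): both already in same component {0,1,2,3,4}. No change.
New components: {0,1,2,3,4}
Are 0 and 3 in the same component? yes

Answer: yes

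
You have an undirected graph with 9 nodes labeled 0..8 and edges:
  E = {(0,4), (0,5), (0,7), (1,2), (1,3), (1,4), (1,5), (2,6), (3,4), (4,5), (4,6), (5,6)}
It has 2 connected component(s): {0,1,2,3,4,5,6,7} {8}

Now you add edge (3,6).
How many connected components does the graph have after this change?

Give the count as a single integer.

Initial component count: 2
Add (3,6): endpoints already in same component. Count unchanged: 2.
New component count: 2

Answer: 2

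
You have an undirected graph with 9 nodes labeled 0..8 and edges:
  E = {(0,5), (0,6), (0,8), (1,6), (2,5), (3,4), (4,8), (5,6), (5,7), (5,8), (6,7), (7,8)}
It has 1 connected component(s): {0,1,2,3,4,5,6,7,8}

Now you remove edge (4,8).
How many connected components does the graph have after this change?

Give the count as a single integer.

Answer: 2

Derivation:
Initial component count: 1
Remove (4,8): it was a bridge. Count increases: 1 -> 2.
  After removal, components: {0,1,2,5,6,7,8} {3,4}
New component count: 2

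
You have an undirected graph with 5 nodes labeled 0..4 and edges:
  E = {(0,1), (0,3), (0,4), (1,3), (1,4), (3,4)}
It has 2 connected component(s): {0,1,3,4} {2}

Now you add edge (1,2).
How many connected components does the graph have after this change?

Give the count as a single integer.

Initial component count: 2
Add (1,2): merges two components. Count decreases: 2 -> 1.
New component count: 1

Answer: 1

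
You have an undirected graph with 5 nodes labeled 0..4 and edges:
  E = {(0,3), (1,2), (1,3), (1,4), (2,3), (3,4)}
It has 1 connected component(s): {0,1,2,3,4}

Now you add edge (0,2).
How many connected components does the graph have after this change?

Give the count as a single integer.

Initial component count: 1
Add (0,2): endpoints already in same component. Count unchanged: 1.
New component count: 1

Answer: 1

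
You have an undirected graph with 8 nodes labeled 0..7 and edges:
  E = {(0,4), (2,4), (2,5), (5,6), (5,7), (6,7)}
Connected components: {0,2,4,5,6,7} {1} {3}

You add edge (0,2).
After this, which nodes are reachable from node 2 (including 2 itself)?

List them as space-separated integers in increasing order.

Before: nodes reachable from 2: {0,2,4,5,6,7}
Adding (0,2): both endpoints already in same component. Reachability from 2 unchanged.
After: nodes reachable from 2: {0,2,4,5,6,7}

Answer: 0 2 4 5 6 7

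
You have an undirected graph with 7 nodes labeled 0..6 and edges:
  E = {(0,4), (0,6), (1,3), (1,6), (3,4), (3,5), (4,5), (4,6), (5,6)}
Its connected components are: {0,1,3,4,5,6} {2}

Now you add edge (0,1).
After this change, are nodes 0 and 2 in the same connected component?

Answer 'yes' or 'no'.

Answer: no

Derivation:
Initial components: {0,1,3,4,5,6} {2}
Adding edge (0,1): both already in same component {0,1,3,4,5,6}. No change.
New components: {0,1,3,4,5,6} {2}
Are 0 and 2 in the same component? no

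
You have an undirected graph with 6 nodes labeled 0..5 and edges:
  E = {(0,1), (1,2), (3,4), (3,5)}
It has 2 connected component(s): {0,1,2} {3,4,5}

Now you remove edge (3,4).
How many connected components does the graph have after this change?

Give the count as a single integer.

Answer: 3

Derivation:
Initial component count: 2
Remove (3,4): it was a bridge. Count increases: 2 -> 3.
  After removal, components: {0,1,2} {3,5} {4}
New component count: 3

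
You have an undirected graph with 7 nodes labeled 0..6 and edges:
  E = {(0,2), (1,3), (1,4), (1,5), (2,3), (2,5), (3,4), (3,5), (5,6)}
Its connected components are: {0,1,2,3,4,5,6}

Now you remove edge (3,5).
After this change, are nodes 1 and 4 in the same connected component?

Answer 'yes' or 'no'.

Initial components: {0,1,2,3,4,5,6}
Removing edge (3,5): not a bridge — component count unchanged at 1.
New components: {0,1,2,3,4,5,6}
Are 1 and 4 in the same component? yes

Answer: yes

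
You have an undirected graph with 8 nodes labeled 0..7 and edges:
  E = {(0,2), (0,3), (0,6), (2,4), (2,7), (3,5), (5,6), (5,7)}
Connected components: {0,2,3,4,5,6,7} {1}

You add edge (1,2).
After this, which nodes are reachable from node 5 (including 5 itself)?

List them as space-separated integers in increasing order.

Before: nodes reachable from 5: {0,2,3,4,5,6,7}
Adding (1,2): merges 5's component with another. Reachability grows.
After: nodes reachable from 5: {0,1,2,3,4,5,6,7}

Answer: 0 1 2 3 4 5 6 7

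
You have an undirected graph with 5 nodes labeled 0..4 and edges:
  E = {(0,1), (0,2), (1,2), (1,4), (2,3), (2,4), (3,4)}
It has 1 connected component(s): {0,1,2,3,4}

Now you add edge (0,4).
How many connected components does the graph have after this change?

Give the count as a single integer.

Initial component count: 1
Add (0,4): endpoints already in same component. Count unchanged: 1.
New component count: 1

Answer: 1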